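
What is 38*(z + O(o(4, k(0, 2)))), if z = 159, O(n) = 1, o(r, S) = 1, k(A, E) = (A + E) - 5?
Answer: 6080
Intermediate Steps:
k(A, E) = -5 + A + E
38*(z + O(o(4, k(0, 2)))) = 38*(159 + 1) = 38*160 = 6080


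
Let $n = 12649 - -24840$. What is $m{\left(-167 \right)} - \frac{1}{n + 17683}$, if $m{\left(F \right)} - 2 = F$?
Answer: $- \frac{9103381}{55172} \approx -165.0$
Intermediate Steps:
$m{\left(F \right)} = 2 + F$
$n = 37489$ ($n = 12649 + 24840 = 37489$)
$m{\left(-167 \right)} - \frac{1}{n + 17683} = \left(2 - 167\right) - \frac{1}{37489 + 17683} = -165 - \frac{1}{55172} = - \frac{9103381}{55172}$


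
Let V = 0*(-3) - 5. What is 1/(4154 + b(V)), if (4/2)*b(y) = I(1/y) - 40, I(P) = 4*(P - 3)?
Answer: 5/20638 ≈ 0.00024227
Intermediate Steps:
I(P) = -12 + 4*P (I(P) = 4*(-3 + P) = -12 + 4*P)
V = -5 (V = 0 - 5 = -5)
b(y) = -26 + 2/y (b(y) = ((-12 + 4*(1/y)) - 40)/2 = ((-12 + 4/y) - 40)/2 = (-52 + 4/y)/2 = -26 + 2/y)
1/(4154 + b(V)) = 1/(4154 + (-26 + 2/(-5))) = 1/(4154 + (-26 + 2*(-⅕))) = 1/(4154 + (-26 - ⅖)) = 1/(4154 - 132/5) = 1/(20638/5) = 5/20638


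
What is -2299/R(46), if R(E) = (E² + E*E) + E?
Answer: -2299/4278 ≈ -0.53740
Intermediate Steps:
R(E) = E + 2*E² (R(E) = (E² + E²) + E = 2*E² + E = E + 2*E²)
-2299/R(46) = -2299*1/(46*(1 + 2*46)) = -2299*1/(46*(1 + 92)) = -2299/(46*93) = -2299/4278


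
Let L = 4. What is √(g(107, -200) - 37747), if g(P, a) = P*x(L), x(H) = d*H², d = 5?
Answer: 3*I*√3243 ≈ 170.84*I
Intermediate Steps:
x(H) = 5*H²
g(P, a) = 80*P (g(P, a) = P*(5*4²) = P*(5*16) = P*80 = 80*P)
√(g(107, -200) - 37747) = √(80*107 - 37747) = √(8560 - 37747) = √(-29187) = 3*I*√3243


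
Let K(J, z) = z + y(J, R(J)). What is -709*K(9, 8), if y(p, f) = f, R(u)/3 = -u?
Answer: 13471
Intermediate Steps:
R(u) = -3*u (R(u) = 3*(-u) = -3*u)
K(J, z) = z - 3*J
-709*K(9, 8) = -709*(8 - 3*9) = -709*(8 - 27) = -709*(-19) = 13471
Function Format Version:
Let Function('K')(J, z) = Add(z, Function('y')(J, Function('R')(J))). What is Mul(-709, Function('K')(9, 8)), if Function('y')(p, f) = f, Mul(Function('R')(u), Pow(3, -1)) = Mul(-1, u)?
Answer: 13471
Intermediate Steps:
Function('R')(u) = Mul(-3, u) (Function('R')(u) = Mul(3, Mul(-1, u)) = Mul(-3, u))
Function('K')(J, z) = Add(z, Mul(-3, J))
Mul(-709, Function('K')(9, 8)) = Mul(-709, Add(8, Mul(-3, 9))) = Mul(-709, Add(8, -27)) = Mul(-709, -19) = 13471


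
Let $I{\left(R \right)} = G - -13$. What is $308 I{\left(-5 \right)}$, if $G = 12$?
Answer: $7700$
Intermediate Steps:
$I{\left(R \right)} = 25$ ($I{\left(R \right)} = 12 - -13 = 12 + 13 = 25$)
$308 I{\left(-5 \right)} = 308 \cdot 25 = 7700$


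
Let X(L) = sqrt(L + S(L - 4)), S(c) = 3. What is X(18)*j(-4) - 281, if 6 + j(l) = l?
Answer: -281 - 10*sqrt(21) ≈ -326.83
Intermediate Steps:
j(l) = -6 + l
X(L) = sqrt(3 + L) (X(L) = sqrt(L + 3) = sqrt(3 + L))
X(18)*j(-4) - 281 = sqrt(3 + 18)*(-6 - 4) - 281 = sqrt(21)*(-10) - 281 = -10*sqrt(21) - 281 = -281 - 10*sqrt(21)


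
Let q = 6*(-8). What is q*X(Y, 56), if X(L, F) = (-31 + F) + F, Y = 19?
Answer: -3888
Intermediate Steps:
X(L, F) = -31 + 2*F
q = -48
q*X(Y, 56) = -48*(-31 + 2*56) = -48*(-31 + 112) = -48*81 = -3888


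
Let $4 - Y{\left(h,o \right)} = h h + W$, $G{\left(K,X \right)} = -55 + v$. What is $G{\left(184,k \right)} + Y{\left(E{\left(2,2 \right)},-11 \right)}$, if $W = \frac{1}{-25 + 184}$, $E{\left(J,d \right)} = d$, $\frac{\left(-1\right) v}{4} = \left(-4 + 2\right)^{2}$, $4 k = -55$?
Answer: $- \frac{11290}{159} \approx -71.006$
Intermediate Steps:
$k = - \frac{55}{4}$ ($k = \frac{1}{4} \left(-55\right) = - \frac{55}{4} \approx -13.75$)
$v = -16$ ($v = - 4 \left(-4 + 2\right)^{2} = - 4 \left(-2\right)^{2} = \left(-4\right) 4 = -16$)
$W = \frac{1}{159} \approx 0.0062893$
$G{\left(K,X \right)} = -71$ ($G{\left(K,X \right)} = -55 - 16 = -71$)
$Y{\left(h,o \right)} = \frac{635}{159} - h^{2}$ ($Y{\left(h,o \right)} = 4 - \left(h h + \frac{1}{159}\right) = 4 - \left(h^{2} + \frac{1}{159}\right) = 4 - \left(\frac{1}{159} + h^{2}\right) = \frac{635}{159} - h^{2}$)
$G{\left(184,k \right)} + Y{\left(E{\left(2,2 \right)},-11 \right)} = -71 + \left(\frac{635}{159} - 2^{2}\right) = -71 + \left(\frac{635}{159} - 4\right) = -71 - \frac{1}{159} = - \frac{11290}{159}$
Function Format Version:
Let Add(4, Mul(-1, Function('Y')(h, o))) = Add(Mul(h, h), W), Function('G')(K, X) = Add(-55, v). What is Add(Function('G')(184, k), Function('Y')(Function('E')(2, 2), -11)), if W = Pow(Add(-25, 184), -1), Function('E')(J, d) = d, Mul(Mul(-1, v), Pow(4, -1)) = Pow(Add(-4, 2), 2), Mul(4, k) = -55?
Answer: Rational(-11290, 159) ≈ -71.006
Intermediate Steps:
k = Rational(-55, 4) (k = Mul(Rational(1, 4), -55) = Rational(-55, 4) ≈ -13.750)
v = -16 (v = Mul(-4, Pow(Add(-4, 2), 2)) = Mul(-4, Pow(-2, 2)) = Mul(-4, 4) = -16)
W = Rational(1, 159) (W = Pow(159, -1) = Rational(1, 159) ≈ 0.0062893)
Function('G')(K, X) = -71 (Function('G')(K, X) = Add(-55, -16) = -71)
Function('Y')(h, o) = Add(Rational(635, 159), Mul(-1, Pow(h, 2))) (Function('Y')(h, o) = Add(4, Mul(-1, Add(Mul(h, h), Rational(1, 159)))) = Add(4, Mul(-1, Add(Pow(h, 2), Rational(1, 159)))) = Add(4, Mul(-1, Add(Rational(1, 159), Pow(h, 2)))) = Add(4, Add(Rational(-1, 159), Mul(-1, Pow(h, 2)))) = Add(Rational(635, 159), Mul(-1, Pow(h, 2))))
Add(Function('G')(184, k), Function('Y')(Function('E')(2, 2), -11)) = Add(-71, Add(Rational(635, 159), Mul(-1, Pow(2, 2)))) = Add(-71, Add(Rational(635, 159), Mul(-1, 4))) = Add(-71, Add(Rational(635, 159), -4)) = Add(-71, Rational(-1, 159)) = Rational(-11290, 159)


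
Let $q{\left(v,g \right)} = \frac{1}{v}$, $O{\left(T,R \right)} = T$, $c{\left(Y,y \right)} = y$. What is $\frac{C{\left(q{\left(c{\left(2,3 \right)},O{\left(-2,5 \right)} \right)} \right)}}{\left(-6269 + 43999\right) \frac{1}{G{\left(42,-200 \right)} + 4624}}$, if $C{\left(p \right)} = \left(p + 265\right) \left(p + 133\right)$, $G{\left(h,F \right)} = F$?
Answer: $\frac{20122880}{4851} \approx 4148.2$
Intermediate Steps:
$C{\left(p \right)} = \left(133 + p\right) \left(265 + p\right)$ ($C{\left(p \right)} = \left(265 + p\right) \left(133 + p\right) = \left(133 + p\right) \left(265 + p\right)$)
$\frac{C{\left(q{\left(c{\left(2,3 \right)},O{\left(-2,5 \right)} \right)} \right)}}{\left(-6269 + 43999\right) \frac{1}{G{\left(42,-200 \right)} + 4624}} = \frac{35245 + \left(\frac{1}{3}\right)^{2} + \frac{398}{3}}{\left(-6269 + 43999\right) \frac{1}{-200 + 4624}} = \frac{35245 + \left(\frac{1}{3}\right)^{2} + 398 \cdot \frac{1}{3}}{37730 \cdot \frac{1}{4424}} = \frac{35245 + \frac{1}{9} + \frac{398}{3}}{37730 \cdot \frac{1}{4424}} = \frac{318400}{9 \cdot \frac{2695}{316}} = \frac{318400}{9} \cdot \frac{316}{2695} = \frac{20122880}{4851}$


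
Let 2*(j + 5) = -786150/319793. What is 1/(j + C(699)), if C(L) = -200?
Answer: -319793/65950640 ≈ -0.0048490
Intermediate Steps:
j = -1992040/319793 (j = -5 + (-786150/319793)/2 = -5 + (-786150*1/319793)/2 = -5 + (1/2)*(-786150/319793) = -5 - 393075/319793 = -1992040/319793 ≈ -6.2292)
1/(j + C(699)) = 1/(-1992040/319793 - 200) = 1/(-65950640/319793) = -319793/65950640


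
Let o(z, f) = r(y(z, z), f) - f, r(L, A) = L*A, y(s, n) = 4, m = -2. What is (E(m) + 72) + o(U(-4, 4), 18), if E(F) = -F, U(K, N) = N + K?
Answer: 128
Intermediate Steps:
U(K, N) = K + N
r(L, A) = A*L
o(z, f) = 3*f (o(z, f) = f*4 - f = 4*f - f = 3*f)
(E(m) + 72) + o(U(-4, 4), 18) = (-1*(-2) + 72) + 3*18 = (2 + 72) + 54 = 74 + 54 = 128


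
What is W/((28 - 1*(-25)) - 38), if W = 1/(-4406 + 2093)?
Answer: -1/34695 ≈ -2.8823e-5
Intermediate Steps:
W = -1/2313 (W = 1/(-2313) = -1/2313 ≈ -0.00043234)
W/((28 - 1*(-25)) - 38) = -1/(2313*((28 - 1*(-25)) - 38)) = -1/(2313*((28 + 25) - 38)) = -1/(2313*(53 - 38)) = -1/2313/15 = -1/2313*1/15 = -1/34695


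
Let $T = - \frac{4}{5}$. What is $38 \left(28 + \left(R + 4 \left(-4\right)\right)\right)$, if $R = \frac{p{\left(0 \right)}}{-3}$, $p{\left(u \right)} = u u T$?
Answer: $456$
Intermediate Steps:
$T = - \frac{4}{5}$ ($T = \left(-4\right) \frac{1}{5} = - \frac{4}{5} \approx -0.8$)
$p{\left(u \right)} = - \frac{4 u^{2}}{5}$ ($p{\left(u \right)} = u u \left(- \frac{4}{5}\right) = u^{2} \left(- \frac{4}{5}\right) = - \frac{4 u^{2}}{5}$)
$R = 0$ ($R = \frac{\left(- \frac{4}{5}\right) 0^{2}}{-3} = \left(- \frac{4}{5}\right) 0 \left(- \frac{1}{3}\right) = 0 \left(- \frac{1}{3}\right) = 0$)
$38 \left(28 + \left(R + 4 \left(-4\right)\right)\right) = 38 \left(28 + \left(0 + 4 \left(-4\right)\right)\right) = 38 \left(28 + \left(0 - 16\right)\right) = 38 \left(28 - 16\right) = 38 \cdot 12 = 456$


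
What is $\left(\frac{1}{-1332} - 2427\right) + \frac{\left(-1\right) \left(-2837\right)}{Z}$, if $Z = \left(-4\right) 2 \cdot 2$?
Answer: $- \frac{13875781}{5328} \approx -2604.3$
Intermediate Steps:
$Z = -16$ ($Z = \left(-8\right) 2 = -16$)
$\left(\frac{1}{-1332} - 2427\right) + \frac{\left(-1\right) \left(-2837\right)}{Z} = \left(\frac{1}{-1332} - 2427\right) + \frac{\left(-1\right) \left(-2837\right)}{-16} = \left(- \frac{1}{1332} - 2427\right) + 2837 \left(- \frac{1}{16}\right) = - \frac{3232765}{1332} - \frac{2837}{16} = - \frac{13875781}{5328}$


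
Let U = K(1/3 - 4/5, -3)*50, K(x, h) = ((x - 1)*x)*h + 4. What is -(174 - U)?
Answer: -230/3 ≈ -76.667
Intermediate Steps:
K(x, h) = 4 + h*x*(-1 + x) (K(x, h) = ((-1 + x)*x)*h + 4 = (x*(-1 + x))*h + 4 = h*x*(-1 + x) + 4 = 4 + h*x*(-1 + x))
U = 292/3 (U = (4 - 3*(1/3 - 4/5)**2 - 1*(-3)*(1/3 - 4/5))*50 = (4 - 3*(-7/15)**2 - 1*(-3)*(-7/15))*50 = (4 - 3*49/225 - 7/5)*50 = (4 - 49/75 - 7/5)*50 = (146/75)*50 = 292/3 ≈ 97.333)
-(174 - U) = -(174 - 1*292/3) = -(174 - 292/3) = -1*230/3 = -230/3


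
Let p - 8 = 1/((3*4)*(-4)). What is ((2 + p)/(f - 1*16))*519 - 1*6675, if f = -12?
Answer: -3073267/448 ≈ -6860.0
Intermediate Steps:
p = 383/48 (p = 8 + 1/((3*4)*(-4)) = 8 + 1/(12*(-4)) = 8 + 1/(-48) = 8 - 1/48 = 383/48 ≈ 7.9792)
((2 + p)/(f - 1*16))*519 - 1*6675 = ((2 + 383/48)/(-12 - 1*16))*519 - 1*6675 = (479/(48*(-12 - 16)))*519 - 6675 = ((479/48)/(-28))*519 - 6675 = ((479/48)*(-1/28))*519 - 6675 = -479/1344*519 - 6675 = -82867/448 - 6675 = -3073267/448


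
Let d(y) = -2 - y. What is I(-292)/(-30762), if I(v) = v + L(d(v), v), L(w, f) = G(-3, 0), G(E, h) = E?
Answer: 295/30762 ≈ 0.0095897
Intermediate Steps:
L(w, f) = -3
I(v) = -3 + v (I(v) = v - 3 = -3 + v)
I(-292)/(-30762) = (-3 - 292)/(-30762) = -295*(-1/30762) = 295/30762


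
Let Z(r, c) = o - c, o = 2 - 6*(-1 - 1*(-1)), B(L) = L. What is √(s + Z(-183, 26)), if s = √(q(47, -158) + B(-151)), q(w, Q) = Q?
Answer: √(-24 + I*√309) ≈ 1.6954 + 5.1841*I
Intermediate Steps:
o = 2 (o = 2 - 6*(-1 + 1) = 2 - 6*0 = 2 + 0 = 2)
Z(r, c) = 2 - c
s = I*√309 (s = √(-158 - 151) = √(-309) = I*√309 ≈ 17.578*I)
√(s + Z(-183, 26)) = √(I*√309 + (2 - 1*26)) = √(I*√309 + (2 - 26)) = √(I*√309 - 24) = √(-24 + I*√309)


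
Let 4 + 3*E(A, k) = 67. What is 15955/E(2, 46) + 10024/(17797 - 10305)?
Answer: 29936341/39333 ≈ 761.10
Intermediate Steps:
E(A, k) = 21 (E(A, k) = -4/3 + (⅓)*67 = -4/3 + 67/3 = 21)
15955/E(2, 46) + 10024/(17797 - 10305) = 15955/21 + 10024/(17797 - 10305) = 15955*(1/21) + 10024/7492 = 15955/21 + 10024*(1/7492) = 15955/21 + 2506/1873 = 29936341/39333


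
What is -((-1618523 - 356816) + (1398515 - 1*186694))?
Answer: 763518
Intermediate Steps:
-((-1618523 - 356816) + (1398515 - 1*186694)) = -(-1975339 + (1398515 - 186694)) = -(-1975339 + 1211821) = -1*(-763518) = 763518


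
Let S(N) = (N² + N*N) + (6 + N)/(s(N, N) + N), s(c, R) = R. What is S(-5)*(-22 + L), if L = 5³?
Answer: 51397/10 ≈ 5139.7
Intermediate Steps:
L = 125
S(N) = 2*N² + (6 + N)/(2*N) (S(N) = (N² + N*N) + (6 + N)/(N + N) = (N² + N²) + (6 + N)/((2*N)) = 2*N² + (6 + N)*(1/(2*N)) = 2*N² + (6 + N)/(2*N))
S(-5)*(-22 + L) = ((½)*(6 - 5 + 4*(-5)³)/(-5))*(-22 + 125) = ((½)*(-⅕)*(6 - 5 + 4*(-125)))*103 = ((½)*(-⅕)*(6 - 5 - 500))*103 = ((½)*(-⅕)*(-499))*103 = (499/10)*103 = 51397/10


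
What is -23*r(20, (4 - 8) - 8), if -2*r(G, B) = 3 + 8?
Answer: 253/2 ≈ 126.50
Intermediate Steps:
r(G, B) = -11/2 (r(G, B) = -(3 + 8)/2 = -1/2*11 = -11/2)
-23*r(20, (4 - 8) - 8) = -23*(-11/2) = 253/2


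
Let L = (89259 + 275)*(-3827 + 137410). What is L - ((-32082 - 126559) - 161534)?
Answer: 11960540497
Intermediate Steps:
L = 11960220322 (L = 89534*133583 = 11960220322)
L - ((-32082 - 126559) - 161534) = 11960220322 - ((-32082 - 126559) - 161534) = 11960220322 - (-158641 - 161534) = 11960220322 - 1*(-320175) = 11960220322 + 320175 = 11960540497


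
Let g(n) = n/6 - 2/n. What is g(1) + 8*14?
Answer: 661/6 ≈ 110.17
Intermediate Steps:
g(n) = -2/n + n/6 (g(n) = n*(⅙) - 2/n = n/6 - 2/n = -2/n + n/6)
g(1) + 8*14 = (-2/1 + (⅙)*1) + 8*14 = (-2*1 + ⅙) + 112 = (-2 + ⅙) + 112 = -11/6 + 112 = 661/6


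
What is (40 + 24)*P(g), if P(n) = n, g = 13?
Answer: 832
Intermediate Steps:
(40 + 24)*P(g) = (40 + 24)*13 = 64*13 = 832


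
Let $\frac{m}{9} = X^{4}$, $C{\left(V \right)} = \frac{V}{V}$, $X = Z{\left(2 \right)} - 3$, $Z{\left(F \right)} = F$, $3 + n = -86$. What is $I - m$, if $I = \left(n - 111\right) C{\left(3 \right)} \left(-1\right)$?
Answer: $191$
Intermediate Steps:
$n = -89$ ($n = -3 - 86 = -89$)
$X = -1$ ($X = 2 - 3 = -1$)
$C{\left(V \right)} = 1$
$I = 200$ ($I = \left(-89 - 111\right) 1 \left(-1\right) = \left(-200\right) \left(-1\right) = 200$)
$m = 9$ ($m = 9 \left(-1\right)^{4} = 9 \cdot 1 = 9$)
$I - m = 200 - 9 = 191$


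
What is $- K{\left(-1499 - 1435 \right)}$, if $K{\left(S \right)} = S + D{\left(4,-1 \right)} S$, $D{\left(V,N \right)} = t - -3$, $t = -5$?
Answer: $-2934$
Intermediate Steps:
$D{\left(V,N \right)} = -2$ ($D{\left(V,N \right)} = -5 - -3 = -5 + 3 = -2$)
$K{\left(S \right)} = - S$ ($K{\left(S \right)} = S - 2 S = - S$)
$- K{\left(-1499 - 1435 \right)} = - \left(-1\right) \left(-1499 - 1435\right) = - \left(-1\right) \left(-2934\right) = \left(-1\right) 2934 = -2934$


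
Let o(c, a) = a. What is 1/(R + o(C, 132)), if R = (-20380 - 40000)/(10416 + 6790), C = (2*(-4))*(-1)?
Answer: 8603/1105406 ≈ 0.0077827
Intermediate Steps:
C = 8 (C = -8*(-1) = 8)
R = -30190/8603 (R = -60380/17206 = -60380*1/17206 = -30190/8603 ≈ -3.5092)
1/(R + o(C, 132)) = 1/(-30190/8603 + 132) = 1/(1105406/8603) = 8603/1105406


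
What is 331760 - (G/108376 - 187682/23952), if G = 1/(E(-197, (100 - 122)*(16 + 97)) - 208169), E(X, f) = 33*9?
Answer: 11188843321411217881/33724918800384 ≈ 3.3177e+5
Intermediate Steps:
E(X, f) = 297
G = -1/207872 (G = 1/(297 - 208169) = 1/(-207872) = -1/207872 ≈ -4.8107e-6)
331760 - (G/108376 - 187682/23952) = 331760 - (-1/207872/108376 - 187682/23952) = 331760 - (-1/207872*1/108376 - 187682*1/23952) = 331760 - (-1/22528335872 - 93841/11976) = 331760 - 1*(-264260195822041/33724918800384) = 331760 + 264260195822041/33724918800384 = 11188843321411217881/33724918800384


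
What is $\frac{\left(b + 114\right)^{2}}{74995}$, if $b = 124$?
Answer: $\frac{56644}{74995} \approx 0.7553$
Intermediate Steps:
$\frac{\left(b + 114\right)^{2}}{74995} = \frac{\left(124 + 114\right)^{2}}{74995} = 238^{2} \cdot \frac{1}{74995} = 56644 \cdot \frac{1}{74995} = \frac{56644}{74995}$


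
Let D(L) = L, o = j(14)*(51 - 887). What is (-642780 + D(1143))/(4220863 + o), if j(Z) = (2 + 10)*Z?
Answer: -641637/4080415 ≈ -0.15725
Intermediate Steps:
j(Z) = 12*Z
o = -140448 (o = (12*14)*(51 - 887) = 168*(-836) = -140448)
(-642780 + D(1143))/(4220863 + o) = (-642780 + 1143)/(4220863 - 140448) = -641637/4080415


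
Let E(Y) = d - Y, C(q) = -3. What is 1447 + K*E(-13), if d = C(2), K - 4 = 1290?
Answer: 14387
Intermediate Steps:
K = 1294 (K = 4 + 1290 = 1294)
d = -3
E(Y) = -3 - Y
1447 + K*E(-13) = 1447 + 1294*(-3 - 1*(-13)) = 1447 + 1294*(-3 + 13) = 1447 + 1294*10 = 1447 + 12940 = 14387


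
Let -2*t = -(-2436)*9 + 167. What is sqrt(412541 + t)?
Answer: sqrt(1605982)/2 ≈ 633.64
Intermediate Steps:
t = -22091/2 (t = -(-(-2436)*9 + 167)/2 = -(-174*(-126) + 167)/2 = -(21924 + 167)/2 = -1/2*22091 = -22091/2 ≈ -11046.)
sqrt(412541 + t) = sqrt(412541 - 22091/2) = sqrt(802991/2) = sqrt(1605982)/2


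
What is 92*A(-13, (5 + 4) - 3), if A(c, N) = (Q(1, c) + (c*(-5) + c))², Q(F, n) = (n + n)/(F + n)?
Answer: 2429375/9 ≈ 2.6993e+5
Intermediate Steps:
Q(F, n) = 2*n/(F + n) (Q(F, n) = (2*n)/(F + n) = 2*n/(F + n))
A(c, N) = (-4*c + 2*c/(1 + c))² (A(c, N) = (2*c/(1 + c) + (c*(-5) + c))² = (2*c/(1 + c) + (-5*c + c))² = (2*c/(1 + c) - 4*c)² = (-4*c + 2*c/(1 + c))²)
92*A(-13, (5 + 4) - 3) = 92*(4*(-13)²*(1 + 2*(-13))²/(1 - 13)²) = 92*(4*169*(1 - 26)²/(-12)²) = 92*(4*169*(1/144)*(-25)²) = 92*(4*169*(1/144)*625) = 92*(105625/36) = 2429375/9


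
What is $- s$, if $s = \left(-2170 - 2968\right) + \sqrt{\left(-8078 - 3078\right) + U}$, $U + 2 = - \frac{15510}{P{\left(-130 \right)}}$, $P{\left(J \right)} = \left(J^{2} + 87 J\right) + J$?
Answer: $5138 - \frac{3 i \sqrt{41076854}}{182} \approx 5138.0 - 105.64 i$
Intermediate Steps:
$P{\left(J \right)} = J^{2} + 88 J$
$U = - \frac{881}{182}$ ($U = -2 - \frac{15510}{\left(-130\right) \left(88 - 130\right)} = -2 - \frac{15510}{\left(-130\right) \left(-42\right)} = -2 - \frac{15510}{5460} = -2 - \frac{517}{182} = - \frac{881}{182} \approx -4.8407$)
$s = -5138 + \frac{3 i \sqrt{41076854}}{182}$ ($s = \left(-2170 - 2968\right) + \sqrt{\left(-8078 - 3078\right) - \frac{881}{182}} = -5138 + \sqrt{-11156 - \frac{881}{182}} = -5138 + \sqrt{- \frac{2031273}{182}} = -5138 + \frac{3 i \sqrt{41076854}}{182} \approx -5138.0 + 105.64 i$)
$- s = - (-5138 + \frac{3 i \sqrt{41076854}}{182}) = 5138 - \frac{3 i \sqrt{41076854}}{182}$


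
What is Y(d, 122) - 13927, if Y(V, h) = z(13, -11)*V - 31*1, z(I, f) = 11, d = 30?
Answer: -13628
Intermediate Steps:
Y(V, h) = -31 + 11*V (Y(V, h) = 11*V - 31*1 = 11*V - 31 = -31 + 11*V)
Y(d, 122) - 13927 = (-31 + 11*30) - 13927 = (-31 + 330) - 13927 = 299 - 13927 = -13628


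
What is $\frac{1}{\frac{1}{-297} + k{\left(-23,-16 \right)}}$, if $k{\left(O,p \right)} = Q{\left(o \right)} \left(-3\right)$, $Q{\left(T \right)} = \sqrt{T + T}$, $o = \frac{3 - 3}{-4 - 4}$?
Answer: $-297$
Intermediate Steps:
$o = 0$ ($o = \frac{0}{-8} = 0 \left(- \frac{1}{8}\right) = 0$)
$Q{\left(T \right)} = \sqrt{2} \sqrt{T}$ ($Q{\left(T \right)} = \sqrt{2 T} = \sqrt{2} \sqrt{T}$)
$k{\left(O,p \right)} = 0$ ($k{\left(O,p \right)} = \sqrt{2} \sqrt{0} \left(-3\right) = \sqrt{2} \cdot 0 \left(-3\right) = 0 \left(-3\right) = 0$)
$\frac{1}{\frac{1}{-297} + k{\left(-23,-16 \right)}} = \frac{1}{\frac{1}{-297} + 0} = \frac{1}{- \frac{1}{297} + 0} = \frac{1}{- \frac{1}{297}} = -297$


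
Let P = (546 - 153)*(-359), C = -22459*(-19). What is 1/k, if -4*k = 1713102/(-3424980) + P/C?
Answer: 974340593720/202372791967 ≈ 4.8146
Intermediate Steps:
C = 426721
P = -141087 (P = 393*(-359) = -141087)
k = 202372791967/974340593720 (k = -(1713102/(-3424980) - 141087/426721)/4 = -(1713102*(-1/3424980) - 141087*1/426721)/4 = -(-285517/570830 - 141087/426721)/4 = -¼*(-202372791967/243585148430) = 202372791967/974340593720 ≈ 0.20770)
1/k = 1/(202372791967/974340593720) = 974340593720/202372791967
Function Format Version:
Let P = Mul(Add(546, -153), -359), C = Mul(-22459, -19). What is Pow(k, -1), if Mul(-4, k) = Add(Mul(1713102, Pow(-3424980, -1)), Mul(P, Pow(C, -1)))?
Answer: Rational(974340593720, 202372791967) ≈ 4.8146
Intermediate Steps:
C = 426721
P = -141087 (P = Mul(393, -359) = -141087)
k = Rational(202372791967, 974340593720) (k = Mul(Rational(-1, 4), Add(Mul(1713102, Pow(-3424980, -1)), Mul(-141087, Pow(426721, -1)))) = Mul(Rational(-1, 4), Add(Mul(1713102, Rational(-1, 3424980)), Mul(-141087, Rational(1, 426721)))) = Mul(Rational(-1, 4), Add(Rational(-285517, 570830), Rational(-141087, 426721))) = Mul(Rational(-1, 4), Rational(-202372791967, 243585148430)) = Rational(202372791967, 974340593720) ≈ 0.20770)
Pow(k, -1) = Pow(Rational(202372791967, 974340593720), -1) = Rational(974340593720, 202372791967)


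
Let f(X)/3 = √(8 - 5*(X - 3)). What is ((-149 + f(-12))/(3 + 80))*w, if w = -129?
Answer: 19221/83 - 387*√83/83 ≈ 189.10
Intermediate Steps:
f(X) = 3*√(23 - 5*X) (f(X) = 3*√(8 - 5*(X - 3)) = 3*√(8 - 5*(-3 + X)) = 3*√(8 + (15 - 5*X)) = 3*√(23 - 5*X))
((-149 + f(-12))/(3 + 80))*w = ((-149 + 3*√(23 - 5*(-12)))/(3 + 80))*(-129) = ((-149 + 3*√(23 + 60))/83)*(-129) = ((-149 + 3*√83)*(1/83))*(-129) = (-149/83 + 3*√83/83)*(-129) = 19221/83 - 387*√83/83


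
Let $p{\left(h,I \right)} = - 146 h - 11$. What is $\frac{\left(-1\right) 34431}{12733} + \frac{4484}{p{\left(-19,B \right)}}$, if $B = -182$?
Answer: $- \frac{38038081}{35181279} \approx -1.0812$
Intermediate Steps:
$p{\left(h,I \right)} = -11 - 146 h$
$\frac{\left(-1\right) 34431}{12733} + \frac{4484}{p{\left(-19,B \right)}} = \frac{\left(-1\right) 34431}{12733} + \frac{4484}{-11 - -2774} = \left(-34431\right) \frac{1}{12733} + \frac{4484}{-11 + 2774} = - \frac{34431}{12733} + \frac{4484}{2763} = - \frac{38038081}{35181279}$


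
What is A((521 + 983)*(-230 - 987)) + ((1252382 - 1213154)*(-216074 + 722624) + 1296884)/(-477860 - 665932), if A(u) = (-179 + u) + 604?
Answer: -40633584695/21996 ≈ -1.8473e+6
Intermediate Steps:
A(u) = 425 + u
A((521 + 983)*(-230 - 987)) + ((1252382 - 1213154)*(-216074 + 722624) + 1296884)/(-477860 - 665932) = (425 + (521 + 983)*(-230 - 987)) + ((1252382 - 1213154)*(-216074 + 722624) + 1296884)/(-477860 - 665932) = (425 + 1504*(-1217)) + (39228*506550 + 1296884)/(-1143792) = (425 - 1830368) + (19870943400 + 1296884)*(-1/1143792) = -1829943 + 19872240284*(-1/1143792) = -1829943 - 382158467/21996 = -40633584695/21996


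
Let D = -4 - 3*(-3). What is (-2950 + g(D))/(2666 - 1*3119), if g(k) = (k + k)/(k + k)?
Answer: 983/151 ≈ 6.5099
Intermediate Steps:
D = 5 (D = -4 + 9 = 5)
g(k) = 1 (g(k) = (2*k)/((2*k)) = (2*k)*(1/(2*k)) = 1)
(-2950 + g(D))/(2666 - 1*3119) = (-2950 + 1)/(2666 - 1*3119) = -2949/(2666 - 3119) = -2949/(-453) = -2949*(-1/453) = 983/151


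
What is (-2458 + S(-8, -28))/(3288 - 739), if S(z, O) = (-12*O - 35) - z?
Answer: -2149/2549 ≈ -0.84308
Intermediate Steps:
S(z, O) = -35 - z - 12*O (S(z, O) = (-35 - 12*O) - z = -35 - z - 12*O)
(-2458 + S(-8, -28))/(3288 - 739) = (-2458 + (-35 - 1*(-8) - 12*(-28)))/(3288 - 739) = (-2458 + (-35 + 8 + 336))/2549 = (-2458 + 309)*(1/2549) = -2149*1/2549 = -2149/2549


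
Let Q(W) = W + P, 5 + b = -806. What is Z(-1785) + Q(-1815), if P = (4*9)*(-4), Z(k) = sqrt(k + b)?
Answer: -1959 + 2*I*sqrt(649) ≈ -1959.0 + 50.951*I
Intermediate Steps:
b = -811 (b = -5 - 806 = -811)
Z(k) = sqrt(-811 + k) (Z(k) = sqrt(k - 811) = sqrt(-811 + k))
P = -144 (P = 36*(-4) = -144)
Q(W) = -144 + W (Q(W) = W - 144 = -144 + W)
Z(-1785) + Q(-1815) = sqrt(-811 - 1785) + (-144 - 1815) = sqrt(-2596) - 1959 = 2*I*sqrt(649) - 1959 = -1959 + 2*I*sqrt(649)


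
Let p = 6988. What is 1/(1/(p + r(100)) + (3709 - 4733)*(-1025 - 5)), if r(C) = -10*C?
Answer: 5988/6315663361 ≈ 9.4812e-7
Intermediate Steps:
1/(1/(p + r(100)) + (3709 - 4733)*(-1025 - 5)) = 1/(1/(6988 - 10*100) + (3709 - 4733)*(-1025 - 5)) = 1/(1/(6988 - 1000) - 1024*(-1030)) = 1/(1/5988 + 1054720) = 1/(6315663361/5988) = 5988/6315663361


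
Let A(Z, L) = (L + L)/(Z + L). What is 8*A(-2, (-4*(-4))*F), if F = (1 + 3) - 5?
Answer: 128/9 ≈ 14.222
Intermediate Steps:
F = -1 (F = 4 - 5 = -1)
A(Z, L) = 2*L/(L + Z) (A(Z, L) = (2*L)/(L + Z) = 2*L/(L + Z))
8*A(-2, (-4*(-4))*F) = 8*(2*(-4*(-4)*(-1))/(-4*(-4)*(-1) - 2)) = 8*(2*(16*(-1))/(16*(-1) - 2)) = 8*(2*(-16)/(-16 - 2)) = 8*(2*(-16)/(-18)) = 8*(2*(-16)*(-1/18)) = 8*(16/9) = 128/9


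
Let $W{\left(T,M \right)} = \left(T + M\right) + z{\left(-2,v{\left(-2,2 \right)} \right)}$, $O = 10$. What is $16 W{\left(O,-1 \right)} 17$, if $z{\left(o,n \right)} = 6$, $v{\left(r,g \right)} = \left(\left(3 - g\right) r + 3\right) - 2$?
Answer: $4080$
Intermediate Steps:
$v{\left(r,g \right)} = 1 + r \left(3 - g\right)$ ($v{\left(r,g \right)} = \left(r \left(3 - g\right) + 3\right) - 2 = \left(3 + r \left(3 - g\right)\right) - 2 = 1 + r \left(3 - g\right)$)
$W{\left(T,M \right)} = 6 + M + T$ ($W{\left(T,M \right)} = \left(T + M\right) + 6 = \left(M + T\right) + 6 = 6 + M + T$)
$16 W{\left(O,-1 \right)} 17 = 16 \left(6 - 1 + 10\right) 17 = 16 \cdot 15 \cdot 17 = 240 \cdot 17 = 4080$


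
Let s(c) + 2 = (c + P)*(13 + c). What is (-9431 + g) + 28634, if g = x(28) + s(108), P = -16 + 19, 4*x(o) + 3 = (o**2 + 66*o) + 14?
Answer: 133171/4 ≈ 33293.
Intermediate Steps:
x(o) = 11/4 + o**2/4 + 33*o/2 (x(o) = -3/4 + ((o**2 + 66*o) + 14)/4 = -3/4 + (14 + o**2 + 66*o)/4 = -3/4 + (7/2 + o**2/4 + 33*o/2) = 11/4 + o**2/4 + 33*o/2)
P = 3
s(c) = -2 + (3 + c)*(13 + c) (s(c) = -2 + (c + 3)*(13 + c) = -2 + (3 + c)*(13 + c))
g = 56359/4 (g = (11/4 + (1/4)*28**2 + (33/2)*28) + (37 + 108**2 + 16*108) = (11/4 + (1/4)*784 + 462) + (37 + 11664 + 1728) = (11/4 + 196 + 462) + 13429 = 2643/4 + 13429 = 56359/4 ≈ 14090.)
(-9431 + g) + 28634 = (-9431 + 56359/4) + 28634 = 18635/4 + 28634 = 133171/4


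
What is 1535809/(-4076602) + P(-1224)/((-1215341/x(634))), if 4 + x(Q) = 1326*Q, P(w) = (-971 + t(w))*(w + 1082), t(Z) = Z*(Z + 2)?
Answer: 727424573265153217971/4954461551282 ≈ 1.4682e+8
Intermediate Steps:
t(Z) = Z*(2 + Z)
P(w) = (-971 + w*(2 + w))*(1082 + w) (P(w) = (-971 + w*(2 + w))*(w + 1082) = (-971 + w*(2 + w))*(1082 + w))
x(Q) = -4 + 1326*Q
1535809/(-4076602) + P(-1224)/((-1215341/x(634))) = 1535809/(-4076602) + (-1050622 + (-1224)**3 + 1084*(-1224)**2 + 1193*(-1224))/((-1215341/(-4 + 1326*634))) = 1535809*(-1/4076602) + (-1050622 - 1833767424 + 1084*1498176 - 1460232)/((-1215341/(-4 + 840684))) = -1535809/4076602 + (-1050622 - 1833767424 + 1624022784 - 1460232)/((-1215341/840680)) = -1535809/4076602 - 212255494/((-1215341*1/840680)) = -1535809/4076602 - 212255494/(-1215341/840680) = -1535809/4076602 - 212255494*(-840680/1215341) = -1535809/4076602 + 178438948695920/1215341 = 727424573265153217971/4954461551282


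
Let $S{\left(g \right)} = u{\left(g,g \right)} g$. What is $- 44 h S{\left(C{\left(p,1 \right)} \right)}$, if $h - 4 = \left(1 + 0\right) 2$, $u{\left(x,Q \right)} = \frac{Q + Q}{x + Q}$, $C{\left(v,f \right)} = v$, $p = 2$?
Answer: $-528$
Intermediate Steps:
$u{\left(x,Q \right)} = \frac{2 Q}{Q + x}$
$h = 6$ ($h = 4 + \left(1 + 0\right) 2 = 4 + 1 \cdot 2 = 4 + 2 = 6$)
$S{\left(g \right)} = g$ ($S{\left(g \right)} = \frac{2 g}{g + g} g = \frac{2 g}{2 g} g = 2 g \frac{1}{2 g} g = 1 g = g$)
$- 44 h S{\left(C{\left(p,1 \right)} \right)} = \left(-44\right) 6 \cdot 2 = \left(-264\right) 2 = -528$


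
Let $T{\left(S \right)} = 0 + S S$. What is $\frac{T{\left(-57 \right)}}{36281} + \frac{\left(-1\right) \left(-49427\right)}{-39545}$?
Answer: $- \frac{1664779282}{1434732145} \approx -1.1603$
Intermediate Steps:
$T{\left(S \right)} = S^{2}$ ($T{\left(S \right)} = 0 + S^{2} = S^{2}$)
$\frac{T{\left(-57 \right)}}{36281} + \frac{\left(-1\right) \left(-49427\right)}{-39545} = \frac{\left(-57\right)^{2}}{36281} + \frac{\left(-1\right) \left(-49427\right)}{-39545} = 3249 \cdot \frac{1}{36281} + 49427 \left(- \frac{1}{39545}\right) = \frac{3249}{36281} - \frac{49427}{39545} = - \frac{1664779282}{1434732145}$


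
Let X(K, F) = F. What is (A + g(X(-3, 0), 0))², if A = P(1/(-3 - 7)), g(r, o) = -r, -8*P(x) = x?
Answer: 1/6400 ≈ 0.00015625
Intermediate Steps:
P(x) = -x/8
A = 1/80 (A = -1/(8*(-3 - 7)) = -⅛/(-10) = -⅛*(-⅒) = 1/80 ≈ 0.012500)
(A + g(X(-3, 0), 0))² = (1/80 - 1*0)² = (1/80 + 0)² = (1/80)² = 1/6400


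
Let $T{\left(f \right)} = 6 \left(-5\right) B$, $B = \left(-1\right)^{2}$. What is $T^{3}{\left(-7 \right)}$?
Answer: $-27000$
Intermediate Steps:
$B = 1$
$T{\left(f \right)} = -30$ ($T{\left(f \right)} = 6 \left(-5\right) 1 = \left(-30\right) 1 = -30$)
$T^{3}{\left(-7 \right)} = \left(-30\right)^{3} = -27000$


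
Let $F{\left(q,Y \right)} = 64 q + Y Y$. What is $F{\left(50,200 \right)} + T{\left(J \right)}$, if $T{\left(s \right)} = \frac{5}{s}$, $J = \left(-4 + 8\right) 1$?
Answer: $\frac{172805}{4} \approx 43201.0$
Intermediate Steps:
$J = 4$ ($J = 4 \cdot 1 = 4$)
$F{\left(q,Y \right)} = Y^{2} + 64 q$ ($F{\left(q,Y \right)} = 64 q + Y^{2} = Y^{2} + 64 q$)
$F{\left(50,200 \right)} + T{\left(J \right)} = \left(200^{2} + 64 \cdot 50\right) + \frac{5}{4} = \left(40000 + 3200\right) + 5 \cdot \frac{1}{4} = 43200 + \frac{5}{4} = \frac{172805}{4}$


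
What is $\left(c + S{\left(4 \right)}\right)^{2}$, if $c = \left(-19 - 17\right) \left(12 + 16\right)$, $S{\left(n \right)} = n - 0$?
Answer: $1008016$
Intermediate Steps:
$S{\left(n \right)} = n$ ($S{\left(n \right)} = n + 0 = n$)
$c = -1008$ ($c = \left(-36\right) 28 = -1008$)
$\left(c + S{\left(4 \right)}\right)^{2} = \left(-1008 + 4\right)^{2} = \left(-1004\right)^{2} = 1008016$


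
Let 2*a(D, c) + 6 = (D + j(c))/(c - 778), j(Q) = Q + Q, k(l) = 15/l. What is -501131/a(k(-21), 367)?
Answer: 961169258/7465 ≈ 1.2876e+5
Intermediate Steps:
j(Q) = 2*Q
a(D, c) = -3 + (D + 2*c)/(2*(-778 + c)) (a(D, c) = -3 + ((D + 2*c)/(c - 778))/2 = -3 + ((D + 2*c)/(-778 + c))/2 = -3 + (D + 2*c)/(2*(-778 + c)))
-501131/a(k(-21), 367) = -501131*2*(-778 + 367)/(4668 + 15/(-21) - 4*367) = -501131*(-822/(4668 + 15*(-1/21) - 1468)) = -501131*(-822/(4668 - 5/7 - 1468)) = -501131/((½)*(-1/411)*(22395/7)) = -501131/(-7465/1918) = -501131*(-1918/7465) = 961169258/7465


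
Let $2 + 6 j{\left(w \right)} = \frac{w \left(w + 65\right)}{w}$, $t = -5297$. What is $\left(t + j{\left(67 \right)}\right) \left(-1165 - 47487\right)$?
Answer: $\frac{769966552}{3} \approx 2.5666 \cdot 10^{8}$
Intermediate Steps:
$j{\left(w \right)} = \frac{21}{2} + \frac{w}{6}$ ($j{\left(w \right)} = - \frac{1}{3} + \frac{w \left(w + 65\right) \frac{1}{w}}{6} = - \frac{1}{3} + \frac{w \left(65 + w\right) \frac{1}{w}}{6} = - \frac{1}{3} + \frac{65 + w}{6} = - \frac{1}{3} + \left(\frac{65}{6} + \frac{w}{6}\right) = \frac{21}{2} + \frac{w}{6}$)
$\left(t + j{\left(67 \right)}\right) \left(-1165 - 47487\right) = \left(-5297 + \left(\frac{21}{2} + \frac{1}{6} \cdot 67\right)\right) \left(-1165 - 47487\right) = \left(-5297 + \left(\frac{21}{2} + \frac{67}{6}\right)\right) \left(-48652\right) = \left(-5297 + \frac{65}{3}\right) \left(-48652\right) = \left(- \frac{15826}{3}\right) \left(-48652\right) = \frac{769966552}{3}$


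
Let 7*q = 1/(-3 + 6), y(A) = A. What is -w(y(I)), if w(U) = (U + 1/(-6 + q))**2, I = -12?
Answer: -2313441/15625 ≈ -148.06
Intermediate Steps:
q = 1/21 (q = 1/(7*(-3 + 6)) = (1/7)/3 = (1/7)*(1/3) = 1/21 ≈ 0.047619)
w(U) = (-21/125 + U)**2 (w(U) = (U + 1/(-6 + 1/21))**2 = (U + 1/(-125/21))**2 = (U - 21/125)**2 = (-21/125 + U)**2)
-w(y(I)) = -(21 - 125*(-12))**2/15625 = -(21 + 1500)**2/15625 = -1521**2/15625 = -2313441/15625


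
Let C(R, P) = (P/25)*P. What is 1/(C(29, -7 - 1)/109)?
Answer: 2725/64 ≈ 42.578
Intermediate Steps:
C(R, P) = P²/25 (C(R, P) = (P*(1/25))*P = (P/25)*P = P²/25)
1/(C(29, -7 - 1)/109) = 1/(((-7 - 1)²/25)/109) = 1/(((1/25)*(-8)²)*(1/109)) = 1/(((1/25)*64)*(1/109)) = 1/((64/25)*(1/109)) = 1/(64/2725) = 2725/64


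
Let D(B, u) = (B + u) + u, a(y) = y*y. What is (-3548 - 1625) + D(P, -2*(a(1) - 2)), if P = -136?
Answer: -5305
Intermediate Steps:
a(y) = y²
D(B, u) = B + 2*u
(-3548 - 1625) + D(P, -2*(a(1) - 2)) = (-3548 - 1625) + (-136 + 2*(-2*(1² - 2))) = -5173 + (-136 + 2*(-2*(1 - 2))) = -5173 + (-136 + 2*(-2*(-1))) = -5173 + (-136 + 2*2) = -5173 + (-136 + 4) = -5173 - 132 = -5305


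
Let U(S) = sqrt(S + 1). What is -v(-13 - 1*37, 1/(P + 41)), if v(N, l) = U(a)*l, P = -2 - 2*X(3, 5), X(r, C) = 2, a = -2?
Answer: -I/35 ≈ -0.028571*I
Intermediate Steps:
U(S) = sqrt(1 + S)
P = -6 (P = -2 - 2*2 = -2 - 4 = -6)
v(N, l) = I*l (v(N, l) = sqrt(1 - 2)*l = sqrt(-1)*l = I*l)
-v(-13 - 1*37, 1/(P + 41)) = -I/(-6 + 41) = -I/35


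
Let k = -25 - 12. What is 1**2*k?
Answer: -37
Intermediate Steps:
k = -37
1**2*k = 1**2*(-37) = 1*(-37) = -37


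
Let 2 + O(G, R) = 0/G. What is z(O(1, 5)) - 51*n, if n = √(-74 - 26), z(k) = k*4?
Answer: -8 - 510*I ≈ -8.0 - 510.0*I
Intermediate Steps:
O(G, R) = -2 (O(G, R) = -2 + 0/G = -2 + 0 = -2)
z(k) = 4*k
n = 10*I (n = √(-100) = 10*I ≈ 10.0*I)
z(O(1, 5)) - 51*n = 4*(-2) - 510*I = -8 - 510*I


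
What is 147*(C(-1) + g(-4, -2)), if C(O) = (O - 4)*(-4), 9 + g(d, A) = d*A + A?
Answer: 2499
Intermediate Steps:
g(d, A) = -9 + A + A*d (g(d, A) = -9 + (d*A + A) = -9 + (A*d + A) = -9 + (A + A*d) = -9 + A + A*d)
C(O) = 16 - 4*O (C(O) = (-4 + O)*(-4) = 16 - 4*O)
147*(C(-1) + g(-4, -2)) = 147*((16 - 4*(-1)) + (-9 - 2 - 2*(-4))) = 147*((16 + 4) + (-9 - 2 + 8)) = 147*(20 - 3) = 147*17 = 2499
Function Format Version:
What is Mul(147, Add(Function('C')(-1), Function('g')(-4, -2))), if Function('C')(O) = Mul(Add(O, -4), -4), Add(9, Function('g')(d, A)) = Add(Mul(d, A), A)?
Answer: 2499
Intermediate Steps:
Function('g')(d, A) = Add(-9, A, Mul(A, d)) (Function('g')(d, A) = Add(-9, Add(Mul(d, A), A)) = Add(-9, Add(Mul(A, d), A)) = Add(-9, Add(A, Mul(A, d))) = Add(-9, A, Mul(A, d)))
Function('C')(O) = Add(16, Mul(-4, O)) (Function('C')(O) = Mul(Add(-4, O), -4) = Add(16, Mul(-4, O)))
Mul(147, Add(Function('C')(-1), Function('g')(-4, -2))) = Mul(147, Add(Add(16, Mul(-4, -1)), Add(-9, -2, Mul(-2, -4)))) = Mul(147, Add(Add(16, 4), Add(-9, -2, 8))) = Mul(147, Add(20, -3)) = Mul(147, 17) = 2499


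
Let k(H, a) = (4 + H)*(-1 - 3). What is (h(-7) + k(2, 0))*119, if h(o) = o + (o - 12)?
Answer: -5950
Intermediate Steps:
h(o) = -12 + 2*o (h(o) = o + (-12 + o) = -12 + 2*o)
k(H, a) = -16 - 4*H (k(H, a) = (4 + H)*(-4) = -16 - 4*H)
(h(-7) + k(2, 0))*119 = ((-12 + 2*(-7)) + (-16 - 4*2))*119 = ((-12 - 14) + (-16 - 8))*119 = (-26 - 24)*119 = -50*119 = -5950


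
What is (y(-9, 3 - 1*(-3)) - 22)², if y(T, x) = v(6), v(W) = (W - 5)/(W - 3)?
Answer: 4225/9 ≈ 469.44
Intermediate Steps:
v(W) = (-5 + W)/(-3 + W)
y(T, x) = ⅓ (y(T, x) = (-5 + 6)/(-3 + 6) = 1/3 = (⅓)*1 = ⅓)
(y(-9, 3 - 1*(-3)) - 22)² = (⅓ - 22)² = (-65/3)² = 4225/9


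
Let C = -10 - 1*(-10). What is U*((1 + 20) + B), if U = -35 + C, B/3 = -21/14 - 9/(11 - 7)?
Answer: -1365/4 ≈ -341.25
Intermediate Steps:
C = 0 (C = -10 + 10 = 0)
B = -45/4 (B = 3*(-21/14 - 9/(11 - 7)) = 3*(-21*1/14 - 9/4) = 3*(-3/2 - 9*1/4) = 3*(-3/2 - 9/4) = 3*(-15/4) = -45/4 ≈ -11.250)
U = -35 (U = -35 + 0 = -35)
U*((1 + 20) + B) = -35*((1 + 20) - 45/4) = -35*(21 - 45/4) = -35*39/4 = -1365/4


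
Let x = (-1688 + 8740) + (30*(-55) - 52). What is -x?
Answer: -5350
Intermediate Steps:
x = 5350 (x = 7052 + (-1650 - 52) = 7052 - 1702 = 5350)
-x = -1*5350 = -5350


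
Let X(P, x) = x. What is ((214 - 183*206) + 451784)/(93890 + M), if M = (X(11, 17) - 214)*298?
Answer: 34525/2932 ≈ 11.775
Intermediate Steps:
M = -58706 (M = (17 - 214)*298 = -197*298 = -58706)
((214 - 183*206) + 451784)/(93890 + M) = ((214 - 183*206) + 451784)/(93890 - 58706) = ((214 - 37698) + 451784)/35184 = (-37484 + 451784)*(1/35184) = 414300*(1/35184) = 34525/2932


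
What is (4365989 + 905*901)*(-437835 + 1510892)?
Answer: 5559931101458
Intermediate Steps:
(4365989 + 905*901)*(-437835 + 1510892) = (4365989 + 815405)*1073057 = 5181394*1073057 = 5559931101458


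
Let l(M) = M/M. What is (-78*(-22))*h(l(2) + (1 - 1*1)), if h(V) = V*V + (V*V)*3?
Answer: 6864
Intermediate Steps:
l(M) = 1
h(V) = 4*V² (h(V) = V² + V²*3 = V² + 3*V² = 4*V²)
(-78*(-22))*h(l(2) + (1 - 1*1)) = (-78*(-22))*(4*(1 + (1 - 1*1))²) = 1716*(4*(1 + (1 - 1))²) = 1716*(4*(1 + 0)²) = 1716*(4*1²) = 1716*(4*1) = 1716*4 = 6864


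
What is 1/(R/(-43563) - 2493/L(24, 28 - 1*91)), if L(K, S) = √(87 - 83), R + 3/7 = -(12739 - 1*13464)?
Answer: -609882/760228057 ≈ -0.00080224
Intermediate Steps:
R = 5072/7 (R = -3/7 - (12739 - 1*13464) = -3/7 - (12739 - 13464) = -3/7 - 1*(-725) = -3/7 + 725 = 5072/7 ≈ 724.57)
L(K, S) = 2 (L(K, S) = √4 = 2)
1/(R/(-43563) - 2493/L(24, 28 - 1*91)) = 1/((5072/7)/(-43563) - 2493/2) = 1/((5072/7)*(-1/43563) - 2493*½) = 1/(-5072/304941 - 2493/2) = 1/(-760228057/609882) = -609882/760228057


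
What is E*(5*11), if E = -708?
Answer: -38940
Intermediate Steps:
E*(5*11) = -3540*11 = -708*55 = -38940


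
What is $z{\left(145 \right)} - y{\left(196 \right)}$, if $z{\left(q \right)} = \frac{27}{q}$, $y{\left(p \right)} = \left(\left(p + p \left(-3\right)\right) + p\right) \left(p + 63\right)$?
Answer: $\frac{7360807}{145} \approx 50764.0$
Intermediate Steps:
$y{\left(p \right)} = - p \left(63 + p\right)$ ($y{\left(p \right)} = \left(\left(p - 3 p\right) + p\right) \left(63 + p\right) = \left(- 2 p + p\right) \left(63 + p\right) = - p \left(63 + p\right)$)
$z{\left(145 \right)} - y{\left(196 \right)} = \frac{27}{145} - \left(-1\right) 196 \left(63 + 196\right) = 27 \cdot \frac{1}{145} - \left(-1\right) 196 \cdot 259 = \frac{27}{145} - -50764 = \frac{27}{145} + 50764 = \frac{7360807}{145}$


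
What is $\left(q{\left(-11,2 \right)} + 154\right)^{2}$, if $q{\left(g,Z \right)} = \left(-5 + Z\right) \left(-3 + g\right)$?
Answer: $38416$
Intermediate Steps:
$\left(q{\left(-11,2 \right)} + 154\right)^{2} = \left(\left(15 - -55 - 6 + 2 \left(-11\right)\right) + 154\right)^{2} = \left(\left(15 + 55 - 6 - 22\right) + 154\right)^{2} = \left(42 + 154\right)^{2} = 196^{2} = 38416$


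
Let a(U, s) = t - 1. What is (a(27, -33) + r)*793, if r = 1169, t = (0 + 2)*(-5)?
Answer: 918294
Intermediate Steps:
t = -10 (t = 2*(-5) = -10)
a(U, s) = -11 (a(U, s) = -10 - 1 = -11)
(a(27, -33) + r)*793 = (-11 + 1169)*793 = 1158*793 = 918294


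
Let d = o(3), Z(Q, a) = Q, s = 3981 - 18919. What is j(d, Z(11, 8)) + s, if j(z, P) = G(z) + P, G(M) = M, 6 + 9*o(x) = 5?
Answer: -134344/9 ≈ -14927.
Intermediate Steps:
s = -14938
o(x) = -⅑ (o(x) = -⅔ + (⅑)*5 = -⅔ + 5/9 = -⅑)
d = -⅑ ≈ -0.11111
j(z, P) = P + z (j(z, P) = z + P = P + z)
j(d, Z(11, 8)) + s = (11 - ⅑) - 14938 = 98/9 - 14938 = -134344/9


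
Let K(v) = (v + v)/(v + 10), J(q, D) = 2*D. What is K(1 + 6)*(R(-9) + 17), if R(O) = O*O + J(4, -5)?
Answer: 1232/17 ≈ 72.471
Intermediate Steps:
R(O) = -10 + O² (R(O) = O*O + 2*(-5) = O² - 10 = -10 + O²)
K(v) = 2*v/(10 + v) (K(v) = (2*v)/(10 + v) = 2*v/(10 + v))
K(1 + 6)*(R(-9) + 17) = (2*(1 + 6)/(10 + (1 + 6)))*((-10 + (-9)²) + 17) = (2*7/(10 + 7))*((-10 + 81) + 17) = (2*7/17)*(71 + 17) = (2*7*(1/17))*88 = (14/17)*88 = 1232/17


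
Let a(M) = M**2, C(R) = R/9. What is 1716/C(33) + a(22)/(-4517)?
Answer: 2113472/4517 ≈ 467.89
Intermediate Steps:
C(R) = R/9 (C(R) = R*(1/9) = R/9)
1716/C(33) + a(22)/(-4517) = 1716/(((1/9)*33)) + 22**2/(-4517) = 1716/(11/3) + 484*(-1/4517) = 1716*(3/11) - 484/4517 = 468 - 484/4517 = 2113472/4517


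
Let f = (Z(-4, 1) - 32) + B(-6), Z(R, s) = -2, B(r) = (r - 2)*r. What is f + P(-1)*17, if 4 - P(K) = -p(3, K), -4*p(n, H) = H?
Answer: 345/4 ≈ 86.250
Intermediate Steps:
p(n, H) = -H/4
B(r) = r*(-2 + r) (B(r) = (-2 + r)*r = r*(-2 + r))
f = 14 (f = (-2 - 32) - 6*(-2 - 6) = -34 - 6*(-8) = -34 + 48 = 14)
P(K) = 4 - K/4 (P(K) = 4 - (-1)*(-K/4) = 4 - K/4)
f + P(-1)*17 = 14 + (4 - ¼*(-1))*17 = 14 + (4 + ¼)*17 = 14 + (17/4)*17 = 14 + 289/4 = 345/4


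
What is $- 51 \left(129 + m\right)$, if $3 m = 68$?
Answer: $-7735$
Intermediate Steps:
$m = \frac{68}{3}$ ($m = \frac{1}{3} \cdot 68 = \frac{68}{3} \approx 22.667$)
$- 51 \left(129 + m\right) = - 51 \left(129 + \frac{68}{3}\right) = \left(-51\right) \frac{455}{3} = -7735$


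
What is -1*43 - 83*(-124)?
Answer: 10249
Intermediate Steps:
-1*43 - 83*(-124) = -43 + 10292 = 10249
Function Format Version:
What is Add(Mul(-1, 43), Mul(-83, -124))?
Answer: 10249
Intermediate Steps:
Add(Mul(-1, 43), Mul(-83, -124)) = Add(-43, 10292) = 10249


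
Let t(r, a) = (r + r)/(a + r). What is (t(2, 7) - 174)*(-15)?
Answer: 7810/3 ≈ 2603.3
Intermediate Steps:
t(r, a) = 2*r/(a + r) (t(r, a) = (2*r)/(a + r) = 2*r/(a + r))
(t(2, 7) - 174)*(-15) = (2*2/(7 + 2) - 174)*(-15) = (2*2/9 - 174)*(-15) = (2*2*(⅑) - 174)*(-15) = (4/9 - 174)*(-15) = -1562/9*(-15) = 7810/3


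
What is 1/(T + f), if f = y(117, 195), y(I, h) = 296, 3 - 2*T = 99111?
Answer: -1/49258 ≈ -2.0301e-5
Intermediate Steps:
T = -49554 (T = 3/2 - ½*99111 = 3/2 - 99111/2 = -49554)
f = 296
1/(T + f) = 1/(-49554 + 296) = 1/(-49258) = -1/49258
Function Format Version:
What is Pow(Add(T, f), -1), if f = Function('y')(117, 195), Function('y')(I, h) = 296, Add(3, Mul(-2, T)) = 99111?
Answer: Rational(-1, 49258) ≈ -2.0301e-5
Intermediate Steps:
T = -49554 (T = Add(Rational(3, 2), Mul(Rational(-1, 2), 99111)) = Add(Rational(3, 2), Rational(-99111, 2)) = -49554)
f = 296
Pow(Add(T, f), -1) = Pow(Add(-49554, 296), -1) = Pow(-49258, -1) = Rational(-1, 49258)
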